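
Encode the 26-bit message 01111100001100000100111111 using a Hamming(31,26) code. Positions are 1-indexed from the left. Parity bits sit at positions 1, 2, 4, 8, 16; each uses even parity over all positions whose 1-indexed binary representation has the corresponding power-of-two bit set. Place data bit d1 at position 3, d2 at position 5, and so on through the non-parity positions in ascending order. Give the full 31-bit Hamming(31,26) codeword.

1101111111000010100000100111111

Place data bits at non-power-of-two positions: b3=0, b5=1, b6=1, b7=1, b9=1, b10=1, b11=0, b12=0, b13=0, b14=0, b15=1, b17=1, b18=0, b19=0, b20=0, b21=0, b22=0, b23=1, b24=0, b25=0, b26=1, b27=1, b28=1, b29=1, b30=1, b31=1.
p1 = XOR of data positions {3,5,7,9,11,13,15,17,19,21,23,25,27,29,31} = 0⊕1⊕1⊕1⊕0⊕0⊕1⊕1⊕0⊕0⊕1⊕0⊕1⊕1⊕1 = 1
p2 = XOR of data positions {3,6,7,10,11,14,15,18,19,22,23,26,27,30,31} = 0⊕1⊕1⊕1⊕0⊕0⊕1⊕0⊕0⊕0⊕1⊕1⊕1⊕1⊕1 = 1
p4 = XOR of data positions {5,6,7,12,13,14,15,20,21,22,23,28,29,30,31} = 1⊕1⊕1⊕0⊕0⊕0⊕1⊕0⊕0⊕0⊕1⊕1⊕1⊕1⊕1 = 1
p8 = XOR of data positions {9,10,11,12,13,14,15,24,25,26,27,28,29,30,31} = 1⊕1⊕0⊕0⊕0⊕0⊕1⊕0⊕0⊕1⊕1⊕1⊕1⊕1⊕1 = 1
p16 = XOR of data positions {17,18,19,20,21,22,23,24,25,26,27,28,29,30,31} = 1⊕0⊕0⊕0⊕0⊕0⊕1⊕0⊕0⊕1⊕1⊕1⊕1⊕1⊕1 = 0
Codeword b1..b31 = 1101111111000010100000100111111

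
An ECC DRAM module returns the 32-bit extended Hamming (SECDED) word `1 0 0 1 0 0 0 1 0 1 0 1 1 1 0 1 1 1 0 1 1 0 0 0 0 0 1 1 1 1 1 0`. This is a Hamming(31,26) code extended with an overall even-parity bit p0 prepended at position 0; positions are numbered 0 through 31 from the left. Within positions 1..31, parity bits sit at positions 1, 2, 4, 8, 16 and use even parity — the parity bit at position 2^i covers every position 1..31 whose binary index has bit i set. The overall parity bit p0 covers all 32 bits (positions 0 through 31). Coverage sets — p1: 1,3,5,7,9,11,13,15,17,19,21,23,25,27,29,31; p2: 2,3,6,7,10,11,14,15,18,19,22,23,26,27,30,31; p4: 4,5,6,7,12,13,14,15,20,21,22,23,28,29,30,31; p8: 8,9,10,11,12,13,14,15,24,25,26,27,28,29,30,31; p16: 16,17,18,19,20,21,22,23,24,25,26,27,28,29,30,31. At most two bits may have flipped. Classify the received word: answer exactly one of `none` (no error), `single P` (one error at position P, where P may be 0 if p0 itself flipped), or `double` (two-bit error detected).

s1: b1⊕b3⊕b5⊕b7⊕b9⊕b11⊕b13⊕b15⊕b17⊕b19⊕b21⊕b23⊕b25⊕b27⊕b29⊕b31 = 0⊕1⊕0⊕1⊕1⊕1⊕1⊕1⊕1⊕1⊕0⊕0⊕0⊕1⊕1⊕0 = 0
s2: b2⊕b3⊕b6⊕b7⊕b10⊕b11⊕b14⊕b15⊕b18⊕b19⊕b22⊕b23⊕b26⊕b27⊕b30⊕b31 = 0⊕1⊕0⊕1⊕0⊕1⊕0⊕1⊕0⊕1⊕0⊕0⊕1⊕1⊕1⊕0 = 0
s4: b4⊕b5⊕b6⊕b7⊕b12⊕b13⊕b14⊕b15⊕b20⊕b21⊕b22⊕b23⊕b28⊕b29⊕b30⊕b31 = 0⊕0⊕0⊕1⊕1⊕1⊕0⊕1⊕1⊕0⊕0⊕0⊕1⊕1⊕1⊕0 = 0
s8: b8⊕b9⊕b10⊕b11⊕b12⊕b13⊕b14⊕b15⊕b24⊕b25⊕b26⊕b27⊕b28⊕b29⊕b30⊕b31 = 0⊕1⊕0⊕1⊕1⊕1⊕0⊕1⊕0⊕0⊕1⊕1⊕1⊕1⊕1⊕0 = 0
s16: b16⊕b17⊕b18⊕b19⊕b20⊕b21⊕b22⊕b23⊕b24⊕b25⊕b26⊕b27⊕b28⊕b29⊕b30⊕b31 = 1⊕1⊕0⊕1⊕1⊕0⊕0⊕0⊕0⊕0⊕1⊕1⊕1⊕1⊕1⊕0 = 1
Syndrome (s16...s1) = 10000 → position 16.
Overall parity (XOR of all 32 bits, including p0): 1⊕0⊕0⊕1⊕0⊕0⊕0⊕1⊕0⊕1⊕0⊕1⊕1⊕1⊕0⊕1⊕1⊕1⊕0⊕1⊕1⊕0⊕0⊕0⊕0⊕0⊕1⊕1⊕1⊕1⊕1⊕0 = 1
Overall=1, syndrome position=16 → single-bit error at position 16.

single 16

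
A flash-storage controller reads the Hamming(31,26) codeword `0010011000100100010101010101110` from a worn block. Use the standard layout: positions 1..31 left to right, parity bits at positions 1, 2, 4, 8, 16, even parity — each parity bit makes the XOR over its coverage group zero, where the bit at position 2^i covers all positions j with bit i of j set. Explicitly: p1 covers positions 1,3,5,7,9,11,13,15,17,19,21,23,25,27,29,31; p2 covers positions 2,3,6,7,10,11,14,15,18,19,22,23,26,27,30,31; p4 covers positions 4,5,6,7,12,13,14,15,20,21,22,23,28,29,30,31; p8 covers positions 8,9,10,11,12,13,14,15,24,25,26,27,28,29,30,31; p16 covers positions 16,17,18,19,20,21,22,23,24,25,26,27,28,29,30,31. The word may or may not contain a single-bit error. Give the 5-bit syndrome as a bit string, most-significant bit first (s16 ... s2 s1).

s1: b1⊕b3⊕b5⊕b7⊕b9⊕b11⊕b13⊕b15⊕b17⊕b19⊕b21⊕b23⊕b25⊕b27⊕b29⊕b31 = 0⊕1⊕0⊕1⊕0⊕1⊕0⊕0⊕0⊕0⊕0⊕0⊕0⊕0⊕1⊕0 = 0
s2: b2⊕b3⊕b6⊕b7⊕b10⊕b11⊕b14⊕b15⊕b18⊕b19⊕b22⊕b23⊕b26⊕b27⊕b30⊕b31 = 0⊕1⊕1⊕1⊕0⊕1⊕1⊕0⊕1⊕0⊕1⊕0⊕1⊕0⊕1⊕0 = 1
s4: b4⊕b5⊕b6⊕b7⊕b12⊕b13⊕b14⊕b15⊕b20⊕b21⊕b22⊕b23⊕b28⊕b29⊕b30⊕b31 = 0⊕0⊕1⊕1⊕0⊕0⊕1⊕0⊕1⊕0⊕1⊕0⊕1⊕1⊕1⊕0 = 0
s8: b8⊕b9⊕b10⊕b11⊕b12⊕b13⊕b14⊕b15⊕b24⊕b25⊕b26⊕b27⊕b28⊕b29⊕b30⊕b31 = 0⊕0⊕0⊕1⊕0⊕0⊕1⊕0⊕1⊕0⊕1⊕0⊕1⊕1⊕1⊕0 = 1
s16: b16⊕b17⊕b18⊕b19⊕b20⊕b21⊕b22⊕b23⊕b24⊕b25⊕b26⊕b27⊕b28⊕b29⊕b30⊕b31 = 0⊕0⊕1⊕0⊕1⊕0⊕1⊕0⊕1⊕0⊕1⊕0⊕1⊕1⊕1⊕0 = 0
Syndrome (s16...s1) = 01010 → position 10.

01010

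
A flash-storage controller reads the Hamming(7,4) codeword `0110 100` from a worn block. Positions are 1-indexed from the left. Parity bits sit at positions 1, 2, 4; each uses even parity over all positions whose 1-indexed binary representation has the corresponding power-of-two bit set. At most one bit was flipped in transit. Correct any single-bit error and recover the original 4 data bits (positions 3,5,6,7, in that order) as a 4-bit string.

s1: b1⊕b3⊕b5⊕b7 = 0⊕1⊕1⊕0 = 0
s2: b2⊕b3⊕b6⊕b7 = 1⊕1⊕0⊕0 = 0
s4: b4⊕b5⊕b6⊕b7 = 0⊕1⊕0⊕0 = 1
Syndrome (s4...s1) = 100 → position 4.
Flip bit 4: corrected codeword = 0111100
Data bits at positions 3,5,6,7: 1100

1100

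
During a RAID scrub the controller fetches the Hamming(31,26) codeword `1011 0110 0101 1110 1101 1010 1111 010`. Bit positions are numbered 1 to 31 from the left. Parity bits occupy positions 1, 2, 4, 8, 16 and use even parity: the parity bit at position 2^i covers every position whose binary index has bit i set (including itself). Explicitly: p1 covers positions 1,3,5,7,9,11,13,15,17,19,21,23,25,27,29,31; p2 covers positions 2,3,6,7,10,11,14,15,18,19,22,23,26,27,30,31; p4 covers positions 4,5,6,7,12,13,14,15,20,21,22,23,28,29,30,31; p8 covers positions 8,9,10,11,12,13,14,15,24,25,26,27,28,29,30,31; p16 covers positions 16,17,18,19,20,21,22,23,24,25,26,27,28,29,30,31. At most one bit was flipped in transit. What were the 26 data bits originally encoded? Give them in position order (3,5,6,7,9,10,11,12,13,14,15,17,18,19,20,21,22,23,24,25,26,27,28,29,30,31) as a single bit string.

10110101111110110101111010

s1: b1⊕b3⊕b5⊕b7⊕b9⊕b11⊕b13⊕b15⊕b17⊕b19⊕b21⊕b23⊕b25⊕b27⊕b29⊕b31 = 1⊕1⊕0⊕1⊕0⊕0⊕1⊕1⊕1⊕0⊕1⊕1⊕1⊕1⊕0⊕0 = 0
s2: b2⊕b3⊕b6⊕b7⊕b10⊕b11⊕b14⊕b15⊕b18⊕b19⊕b22⊕b23⊕b26⊕b27⊕b30⊕b31 = 0⊕1⊕1⊕1⊕1⊕0⊕1⊕1⊕1⊕0⊕0⊕1⊕1⊕1⊕1⊕0 = 1
s4: b4⊕b5⊕b6⊕b7⊕b12⊕b13⊕b14⊕b15⊕b20⊕b21⊕b22⊕b23⊕b28⊕b29⊕b30⊕b31 = 1⊕0⊕1⊕1⊕1⊕1⊕1⊕1⊕1⊕1⊕0⊕1⊕1⊕0⊕1⊕0 = 0
s8: b8⊕b9⊕b10⊕b11⊕b12⊕b13⊕b14⊕b15⊕b24⊕b25⊕b26⊕b27⊕b28⊕b29⊕b30⊕b31 = 0⊕0⊕1⊕0⊕1⊕1⊕1⊕1⊕0⊕1⊕1⊕1⊕1⊕0⊕1⊕0 = 0
s16: b16⊕b17⊕b18⊕b19⊕b20⊕b21⊕b22⊕b23⊕b24⊕b25⊕b26⊕b27⊕b28⊕b29⊕b30⊕b31 = 0⊕1⊕1⊕0⊕1⊕1⊕0⊕1⊕0⊕1⊕1⊕1⊕1⊕0⊕1⊕0 = 0
Syndrome (s16...s1) = 00010 → position 2.
Flip bit 2: corrected codeword = 1111011001011110110110101111010
Data bits at positions 3,5,6,7,9,10,11,12,13,14,15,17,18,19,20,21,22,23,24,25,26,27,28,29,30,31: 10110101111110110101111010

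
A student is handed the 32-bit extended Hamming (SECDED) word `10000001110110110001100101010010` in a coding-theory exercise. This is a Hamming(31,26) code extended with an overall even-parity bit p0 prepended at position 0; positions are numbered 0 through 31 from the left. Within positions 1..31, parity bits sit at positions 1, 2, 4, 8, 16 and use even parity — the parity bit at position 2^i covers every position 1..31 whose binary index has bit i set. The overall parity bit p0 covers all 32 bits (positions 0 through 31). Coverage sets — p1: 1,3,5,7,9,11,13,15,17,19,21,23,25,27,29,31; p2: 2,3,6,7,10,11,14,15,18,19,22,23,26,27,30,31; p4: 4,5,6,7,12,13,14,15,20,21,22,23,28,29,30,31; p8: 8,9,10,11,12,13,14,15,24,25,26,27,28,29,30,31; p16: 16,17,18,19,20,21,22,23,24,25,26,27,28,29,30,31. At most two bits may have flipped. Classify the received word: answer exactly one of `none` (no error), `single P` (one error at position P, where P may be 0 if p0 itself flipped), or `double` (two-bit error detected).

double

s1: b1⊕b3⊕b5⊕b7⊕b9⊕b11⊕b13⊕b15⊕b17⊕b19⊕b21⊕b23⊕b25⊕b27⊕b29⊕b31 = 0⊕0⊕0⊕1⊕1⊕1⊕0⊕1⊕0⊕1⊕0⊕1⊕1⊕1⊕0⊕0 = 0
s2: b2⊕b3⊕b6⊕b7⊕b10⊕b11⊕b14⊕b15⊕b18⊕b19⊕b22⊕b23⊕b26⊕b27⊕b30⊕b31 = 0⊕0⊕0⊕1⊕0⊕1⊕1⊕1⊕0⊕1⊕0⊕1⊕0⊕1⊕1⊕0 = 0
s4: b4⊕b5⊕b6⊕b7⊕b12⊕b13⊕b14⊕b15⊕b20⊕b21⊕b22⊕b23⊕b28⊕b29⊕b30⊕b31 = 0⊕0⊕0⊕1⊕1⊕0⊕1⊕1⊕1⊕0⊕0⊕1⊕0⊕0⊕1⊕0 = 1
s8: b8⊕b9⊕b10⊕b11⊕b12⊕b13⊕b14⊕b15⊕b24⊕b25⊕b26⊕b27⊕b28⊕b29⊕b30⊕b31 = 1⊕1⊕0⊕1⊕1⊕0⊕1⊕1⊕0⊕1⊕0⊕1⊕0⊕0⊕1⊕0 = 1
s16: b16⊕b17⊕b18⊕b19⊕b20⊕b21⊕b22⊕b23⊕b24⊕b25⊕b26⊕b27⊕b28⊕b29⊕b30⊕b31 = 0⊕0⊕0⊕1⊕1⊕0⊕0⊕1⊕0⊕1⊕0⊕1⊕0⊕0⊕1⊕0 = 0
Syndrome (s16...s1) = 01100 → position 12.
Overall parity (XOR of all 32 bits, including p0): 1⊕0⊕0⊕0⊕0⊕0⊕0⊕1⊕1⊕1⊕0⊕1⊕1⊕0⊕1⊕1⊕0⊕0⊕0⊕1⊕1⊕0⊕0⊕1⊕0⊕1⊕0⊕1⊕0⊕0⊕1⊕0 = 0
Overall=0, syndrome position=12 → double-bit error detected (uncorrectable).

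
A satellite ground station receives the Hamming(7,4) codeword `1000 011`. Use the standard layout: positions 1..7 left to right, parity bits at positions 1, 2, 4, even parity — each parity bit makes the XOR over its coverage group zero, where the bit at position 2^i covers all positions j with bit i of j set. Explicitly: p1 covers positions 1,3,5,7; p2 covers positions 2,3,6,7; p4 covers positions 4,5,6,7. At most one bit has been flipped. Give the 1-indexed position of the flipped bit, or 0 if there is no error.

s1: b1⊕b3⊕b5⊕b7 = 1⊕0⊕0⊕1 = 0
s2: b2⊕b3⊕b6⊕b7 = 0⊕0⊕1⊕1 = 0
s4: b4⊕b5⊕b6⊕b7 = 0⊕0⊕1⊕1 = 0
Syndrome (s4...s1) = 000 → position 0 (no error).

0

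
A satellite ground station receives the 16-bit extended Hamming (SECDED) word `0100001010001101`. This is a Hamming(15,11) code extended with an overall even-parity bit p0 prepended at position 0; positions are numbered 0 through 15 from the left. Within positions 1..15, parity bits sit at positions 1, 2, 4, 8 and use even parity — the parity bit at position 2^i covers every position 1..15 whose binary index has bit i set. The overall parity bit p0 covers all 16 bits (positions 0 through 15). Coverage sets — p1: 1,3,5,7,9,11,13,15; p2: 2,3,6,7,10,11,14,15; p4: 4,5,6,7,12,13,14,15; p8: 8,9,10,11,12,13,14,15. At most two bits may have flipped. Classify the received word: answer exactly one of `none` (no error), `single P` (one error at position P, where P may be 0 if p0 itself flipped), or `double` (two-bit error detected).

s1: b1⊕b3⊕b5⊕b7⊕b9⊕b11⊕b13⊕b15 = 1⊕0⊕0⊕0⊕0⊕0⊕1⊕1 = 1
s2: b2⊕b3⊕b6⊕b7⊕b10⊕b11⊕b14⊕b15 = 0⊕0⊕1⊕0⊕0⊕0⊕0⊕1 = 0
s4: b4⊕b5⊕b6⊕b7⊕b12⊕b13⊕b14⊕b15 = 0⊕0⊕1⊕0⊕1⊕1⊕0⊕1 = 0
s8: b8⊕b9⊕b10⊕b11⊕b12⊕b13⊕b14⊕b15 = 1⊕0⊕0⊕0⊕1⊕1⊕0⊕1 = 0
Syndrome (s8...s1) = 0001 → position 1.
Overall parity (XOR of all 16 bits, including p0): 0⊕1⊕0⊕0⊕0⊕0⊕1⊕0⊕1⊕0⊕0⊕0⊕1⊕1⊕0⊕1 = 0
Overall=0, syndrome position=1 → double-bit error detected (uncorrectable).

double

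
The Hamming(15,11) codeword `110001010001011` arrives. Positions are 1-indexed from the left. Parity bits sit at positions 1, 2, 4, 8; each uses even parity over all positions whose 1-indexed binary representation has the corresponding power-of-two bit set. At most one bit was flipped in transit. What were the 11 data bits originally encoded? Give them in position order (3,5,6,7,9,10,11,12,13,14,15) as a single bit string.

00100001011

s1: b1⊕b3⊕b5⊕b7⊕b9⊕b11⊕b13⊕b15 = 1⊕0⊕0⊕0⊕0⊕0⊕0⊕1 = 0
s2: b2⊕b3⊕b6⊕b7⊕b10⊕b11⊕b14⊕b15 = 1⊕0⊕1⊕0⊕0⊕0⊕1⊕1 = 0
s4: b4⊕b5⊕b6⊕b7⊕b12⊕b13⊕b14⊕b15 = 0⊕0⊕1⊕0⊕1⊕0⊕1⊕1 = 0
s8: b8⊕b9⊕b10⊕b11⊕b12⊕b13⊕b14⊕b15 = 1⊕0⊕0⊕0⊕1⊕0⊕1⊕1 = 0
Syndrome (s8...s1) = 0000 → position 0 (no error).
No correction needed.
Data bits at positions 3,5,6,7,9,10,11,12,13,14,15: 00100001011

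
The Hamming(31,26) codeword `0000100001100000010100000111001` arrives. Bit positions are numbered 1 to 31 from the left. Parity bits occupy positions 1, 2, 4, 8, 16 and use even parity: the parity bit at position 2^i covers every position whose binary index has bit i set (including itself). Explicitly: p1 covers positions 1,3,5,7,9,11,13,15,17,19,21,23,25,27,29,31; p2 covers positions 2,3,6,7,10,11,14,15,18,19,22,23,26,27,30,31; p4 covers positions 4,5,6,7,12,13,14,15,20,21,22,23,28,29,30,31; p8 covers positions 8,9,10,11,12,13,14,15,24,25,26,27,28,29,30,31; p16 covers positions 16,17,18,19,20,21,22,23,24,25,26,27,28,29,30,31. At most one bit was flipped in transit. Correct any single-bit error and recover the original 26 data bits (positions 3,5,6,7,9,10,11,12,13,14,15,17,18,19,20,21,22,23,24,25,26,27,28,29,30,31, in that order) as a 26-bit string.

01000110000010100000111001

s1: b1⊕b3⊕b5⊕b7⊕b9⊕b11⊕b13⊕b15⊕b17⊕b19⊕b21⊕b23⊕b25⊕b27⊕b29⊕b31 = 0⊕0⊕1⊕0⊕0⊕1⊕0⊕0⊕0⊕0⊕0⊕0⊕0⊕1⊕0⊕1 = 0
s2: b2⊕b3⊕b6⊕b7⊕b10⊕b11⊕b14⊕b15⊕b18⊕b19⊕b22⊕b23⊕b26⊕b27⊕b30⊕b31 = 0⊕0⊕0⊕0⊕1⊕1⊕0⊕0⊕1⊕0⊕0⊕0⊕1⊕1⊕0⊕1 = 0
s4: b4⊕b5⊕b6⊕b7⊕b12⊕b13⊕b14⊕b15⊕b20⊕b21⊕b22⊕b23⊕b28⊕b29⊕b30⊕b31 = 0⊕1⊕0⊕0⊕0⊕0⊕0⊕0⊕1⊕0⊕0⊕0⊕1⊕0⊕0⊕1 = 0
s8: b8⊕b9⊕b10⊕b11⊕b12⊕b13⊕b14⊕b15⊕b24⊕b25⊕b26⊕b27⊕b28⊕b29⊕b30⊕b31 = 0⊕0⊕1⊕1⊕0⊕0⊕0⊕0⊕0⊕0⊕1⊕1⊕1⊕0⊕0⊕1 = 0
s16: b16⊕b17⊕b18⊕b19⊕b20⊕b21⊕b22⊕b23⊕b24⊕b25⊕b26⊕b27⊕b28⊕b29⊕b30⊕b31 = 0⊕0⊕1⊕0⊕1⊕0⊕0⊕0⊕0⊕0⊕1⊕1⊕1⊕0⊕0⊕1 = 0
Syndrome (s16...s1) = 00000 → position 0 (no error).
No correction needed.
Data bits at positions 3,5,6,7,9,10,11,12,13,14,15,17,18,19,20,21,22,23,24,25,26,27,28,29,30,31: 01000110000010100000111001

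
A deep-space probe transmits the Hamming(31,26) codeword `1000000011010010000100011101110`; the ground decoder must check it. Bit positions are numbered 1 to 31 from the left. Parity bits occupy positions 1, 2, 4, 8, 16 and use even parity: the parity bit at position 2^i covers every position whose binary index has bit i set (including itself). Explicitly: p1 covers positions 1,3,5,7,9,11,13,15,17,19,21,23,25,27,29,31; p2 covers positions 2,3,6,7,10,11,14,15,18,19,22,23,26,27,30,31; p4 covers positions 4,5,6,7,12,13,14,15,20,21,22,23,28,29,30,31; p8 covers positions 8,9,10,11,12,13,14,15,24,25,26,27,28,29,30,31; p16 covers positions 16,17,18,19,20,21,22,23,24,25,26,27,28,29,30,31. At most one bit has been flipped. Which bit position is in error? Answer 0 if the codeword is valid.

17

s1: b1⊕b3⊕b5⊕b7⊕b9⊕b11⊕b13⊕b15⊕b17⊕b19⊕b21⊕b23⊕b25⊕b27⊕b29⊕b31 = 1⊕0⊕0⊕0⊕1⊕0⊕0⊕1⊕0⊕0⊕0⊕0⊕1⊕0⊕1⊕0 = 1
s2: b2⊕b3⊕b6⊕b7⊕b10⊕b11⊕b14⊕b15⊕b18⊕b19⊕b22⊕b23⊕b26⊕b27⊕b30⊕b31 = 0⊕0⊕0⊕0⊕1⊕0⊕0⊕1⊕0⊕0⊕0⊕0⊕1⊕0⊕1⊕0 = 0
s4: b4⊕b5⊕b6⊕b7⊕b12⊕b13⊕b14⊕b15⊕b20⊕b21⊕b22⊕b23⊕b28⊕b29⊕b30⊕b31 = 0⊕0⊕0⊕0⊕1⊕0⊕0⊕1⊕1⊕0⊕0⊕0⊕1⊕1⊕1⊕0 = 0
s8: b8⊕b9⊕b10⊕b11⊕b12⊕b13⊕b14⊕b15⊕b24⊕b25⊕b26⊕b27⊕b28⊕b29⊕b30⊕b31 = 0⊕1⊕1⊕0⊕1⊕0⊕0⊕1⊕1⊕1⊕1⊕0⊕1⊕1⊕1⊕0 = 0
s16: b16⊕b17⊕b18⊕b19⊕b20⊕b21⊕b22⊕b23⊕b24⊕b25⊕b26⊕b27⊕b28⊕b29⊕b30⊕b31 = 0⊕0⊕0⊕0⊕1⊕0⊕0⊕0⊕1⊕1⊕1⊕0⊕1⊕1⊕1⊕0 = 1
Syndrome (s16...s1) = 10001 → position 17.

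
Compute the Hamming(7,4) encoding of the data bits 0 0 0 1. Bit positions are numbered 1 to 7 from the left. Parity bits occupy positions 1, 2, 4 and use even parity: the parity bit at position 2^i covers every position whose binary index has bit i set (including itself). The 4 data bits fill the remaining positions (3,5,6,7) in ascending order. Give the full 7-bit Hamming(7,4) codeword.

1101001

Place data bits at non-power-of-two positions: b3=0, b5=0, b6=0, b7=1.
p1 = XOR of data positions {3,5,7} = 0⊕0⊕1 = 1
p2 = XOR of data positions {3,6,7} = 0⊕0⊕1 = 1
p4 = XOR of data positions {5,6,7} = 0⊕0⊕1 = 1
Codeword b1..b7 = 1101001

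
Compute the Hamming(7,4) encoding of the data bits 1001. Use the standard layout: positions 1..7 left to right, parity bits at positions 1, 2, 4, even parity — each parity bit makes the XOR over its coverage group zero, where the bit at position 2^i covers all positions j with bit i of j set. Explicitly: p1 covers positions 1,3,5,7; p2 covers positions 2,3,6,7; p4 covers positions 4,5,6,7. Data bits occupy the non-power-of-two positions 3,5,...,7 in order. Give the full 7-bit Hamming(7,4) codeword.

0011001

Place data bits at non-power-of-two positions: b3=1, b5=0, b6=0, b7=1.
p1 = XOR of data positions {3,5,7} = 1⊕0⊕1 = 0
p2 = XOR of data positions {3,6,7} = 1⊕0⊕1 = 0
p4 = XOR of data positions {5,6,7} = 0⊕0⊕1 = 1
Codeword b1..b7 = 0011001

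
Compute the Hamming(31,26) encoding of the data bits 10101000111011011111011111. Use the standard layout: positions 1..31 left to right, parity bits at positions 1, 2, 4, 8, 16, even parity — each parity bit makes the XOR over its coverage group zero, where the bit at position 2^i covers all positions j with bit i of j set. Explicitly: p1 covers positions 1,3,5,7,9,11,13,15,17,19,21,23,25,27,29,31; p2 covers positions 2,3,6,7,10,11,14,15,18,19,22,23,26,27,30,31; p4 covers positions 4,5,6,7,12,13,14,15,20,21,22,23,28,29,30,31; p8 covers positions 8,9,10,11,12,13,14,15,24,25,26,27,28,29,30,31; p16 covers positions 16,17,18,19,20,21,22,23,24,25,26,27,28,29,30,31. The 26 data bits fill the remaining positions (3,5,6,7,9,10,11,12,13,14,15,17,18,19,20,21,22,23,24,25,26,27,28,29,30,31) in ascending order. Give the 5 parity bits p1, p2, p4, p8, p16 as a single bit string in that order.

Place data bits at non-power-of-two positions: b3=1, b5=0, b6=1, b7=0, b9=1, b10=0, b11=0, b12=0, b13=1, b14=1, b15=1, b17=0, b18=1, b19=1, b20=0, b21=1, b22=1, b23=1, b24=1, b25=1, b26=0, b27=1, b28=1, b29=1, b30=1, b31=1.
p1 = XOR of data positions {3,5,7,9,11,13,15,17,19,21,23,25,27,29,31} = 1⊕0⊕0⊕1⊕0⊕1⊕1⊕0⊕1⊕1⊕1⊕1⊕1⊕1⊕1 = 1
p2 = XOR of data positions {3,6,7,10,11,14,15,18,19,22,23,26,27,30,31} = 1⊕1⊕0⊕0⊕0⊕1⊕1⊕1⊕1⊕1⊕1⊕0⊕1⊕1⊕1 = 1
p4 = XOR of data positions {5,6,7,12,13,14,15,20,21,22,23,28,29,30,31} = 0⊕1⊕0⊕0⊕1⊕1⊕1⊕0⊕1⊕1⊕1⊕1⊕1⊕1⊕1 = 1
p8 = XOR of data positions {9,10,11,12,13,14,15,24,25,26,27,28,29,30,31} = 1⊕0⊕0⊕0⊕1⊕1⊕1⊕1⊕1⊕0⊕1⊕1⊕1⊕1⊕1 = 1
p16 = XOR of data positions {17,18,19,20,21,22,23,24,25,26,27,28,29,30,31} = 0⊕1⊕1⊕0⊕1⊕1⊕1⊕1⊕1⊕0⊕1⊕1⊕1⊕1⊕1 = 0
Parity bits p1,p2,p4,p8,p16 = 11110

11110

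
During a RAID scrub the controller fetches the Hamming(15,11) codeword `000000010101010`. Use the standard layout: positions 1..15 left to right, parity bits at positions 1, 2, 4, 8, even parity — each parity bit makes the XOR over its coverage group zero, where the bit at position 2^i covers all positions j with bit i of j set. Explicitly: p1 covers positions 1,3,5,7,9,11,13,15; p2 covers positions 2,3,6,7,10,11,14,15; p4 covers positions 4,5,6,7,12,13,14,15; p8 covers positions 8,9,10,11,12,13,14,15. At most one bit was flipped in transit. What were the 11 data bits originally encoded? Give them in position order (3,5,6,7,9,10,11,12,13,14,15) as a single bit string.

00000101010

s1: b1⊕b3⊕b5⊕b7⊕b9⊕b11⊕b13⊕b15 = 0⊕0⊕0⊕0⊕0⊕0⊕0⊕0 = 0
s2: b2⊕b3⊕b6⊕b7⊕b10⊕b11⊕b14⊕b15 = 0⊕0⊕0⊕0⊕1⊕0⊕1⊕0 = 0
s4: b4⊕b5⊕b6⊕b7⊕b12⊕b13⊕b14⊕b15 = 0⊕0⊕0⊕0⊕1⊕0⊕1⊕0 = 0
s8: b8⊕b9⊕b10⊕b11⊕b12⊕b13⊕b14⊕b15 = 1⊕0⊕1⊕0⊕1⊕0⊕1⊕0 = 0
Syndrome (s8...s1) = 0000 → position 0 (no error).
No correction needed.
Data bits at positions 3,5,6,7,9,10,11,12,13,14,15: 00000101010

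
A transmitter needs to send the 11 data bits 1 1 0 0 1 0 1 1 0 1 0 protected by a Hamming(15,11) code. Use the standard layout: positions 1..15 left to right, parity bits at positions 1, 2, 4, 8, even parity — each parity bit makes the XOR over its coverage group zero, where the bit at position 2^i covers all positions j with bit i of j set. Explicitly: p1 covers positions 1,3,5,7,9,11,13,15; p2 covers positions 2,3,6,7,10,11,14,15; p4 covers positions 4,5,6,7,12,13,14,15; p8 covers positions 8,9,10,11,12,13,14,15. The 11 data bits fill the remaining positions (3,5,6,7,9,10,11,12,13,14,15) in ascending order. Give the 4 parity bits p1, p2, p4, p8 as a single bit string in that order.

0110

Place data bits at non-power-of-two positions: b3=1, b5=1, b6=0, b7=0, b9=1, b10=0, b11=1, b12=1, b13=0, b14=1, b15=0.
p1 = XOR of data positions {3,5,7,9,11,13,15} = 1⊕1⊕0⊕1⊕1⊕0⊕0 = 0
p2 = XOR of data positions {3,6,7,10,11,14,15} = 1⊕0⊕0⊕0⊕1⊕1⊕0 = 1
p4 = XOR of data positions {5,6,7,12,13,14,15} = 1⊕0⊕0⊕1⊕0⊕1⊕0 = 1
p8 = XOR of data positions {9,10,11,12,13,14,15} = 1⊕0⊕1⊕1⊕0⊕1⊕0 = 0
Parity bits p1,p2,p4,p8 = 0110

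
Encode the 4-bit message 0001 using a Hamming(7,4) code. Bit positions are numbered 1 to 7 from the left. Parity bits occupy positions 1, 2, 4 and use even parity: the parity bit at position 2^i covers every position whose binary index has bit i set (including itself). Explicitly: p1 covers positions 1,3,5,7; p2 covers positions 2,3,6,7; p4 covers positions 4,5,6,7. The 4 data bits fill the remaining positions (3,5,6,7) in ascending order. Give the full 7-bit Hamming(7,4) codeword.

Place data bits at non-power-of-two positions: b3=0, b5=0, b6=0, b7=1.
p1 = XOR of data positions {3,5,7} = 0⊕0⊕1 = 1
p2 = XOR of data positions {3,6,7} = 0⊕0⊕1 = 1
p4 = XOR of data positions {5,6,7} = 0⊕0⊕1 = 1
Codeword b1..b7 = 1101001

1101001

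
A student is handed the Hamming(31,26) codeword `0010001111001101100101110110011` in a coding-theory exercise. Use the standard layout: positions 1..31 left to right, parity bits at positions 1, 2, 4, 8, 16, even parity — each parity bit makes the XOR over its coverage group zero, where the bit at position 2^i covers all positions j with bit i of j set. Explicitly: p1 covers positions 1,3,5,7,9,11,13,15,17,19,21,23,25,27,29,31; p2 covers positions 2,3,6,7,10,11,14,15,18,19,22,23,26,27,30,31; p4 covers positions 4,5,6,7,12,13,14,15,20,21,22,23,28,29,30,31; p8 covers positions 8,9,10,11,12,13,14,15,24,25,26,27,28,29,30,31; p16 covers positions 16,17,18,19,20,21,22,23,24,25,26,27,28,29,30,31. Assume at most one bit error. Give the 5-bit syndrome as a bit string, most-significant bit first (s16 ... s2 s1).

00000

s1: b1⊕b3⊕b5⊕b7⊕b9⊕b11⊕b13⊕b15⊕b17⊕b19⊕b21⊕b23⊕b25⊕b27⊕b29⊕b31 = 0⊕1⊕0⊕1⊕1⊕0⊕1⊕0⊕1⊕0⊕0⊕1⊕0⊕1⊕0⊕1 = 0
s2: b2⊕b3⊕b6⊕b7⊕b10⊕b11⊕b14⊕b15⊕b18⊕b19⊕b22⊕b23⊕b26⊕b27⊕b30⊕b31 = 0⊕1⊕0⊕1⊕1⊕0⊕1⊕0⊕0⊕0⊕1⊕1⊕1⊕1⊕1⊕1 = 0
s4: b4⊕b5⊕b6⊕b7⊕b12⊕b13⊕b14⊕b15⊕b20⊕b21⊕b22⊕b23⊕b28⊕b29⊕b30⊕b31 = 0⊕0⊕0⊕1⊕0⊕1⊕1⊕0⊕1⊕0⊕1⊕1⊕0⊕0⊕1⊕1 = 0
s8: b8⊕b9⊕b10⊕b11⊕b12⊕b13⊕b14⊕b15⊕b24⊕b25⊕b26⊕b27⊕b28⊕b29⊕b30⊕b31 = 1⊕1⊕1⊕0⊕0⊕1⊕1⊕0⊕1⊕0⊕1⊕1⊕0⊕0⊕1⊕1 = 0
s16: b16⊕b17⊕b18⊕b19⊕b20⊕b21⊕b22⊕b23⊕b24⊕b25⊕b26⊕b27⊕b28⊕b29⊕b30⊕b31 = 1⊕1⊕0⊕0⊕1⊕0⊕1⊕1⊕1⊕0⊕1⊕1⊕0⊕0⊕1⊕1 = 0
Syndrome (s16...s1) = 00000 → position 0 (no error).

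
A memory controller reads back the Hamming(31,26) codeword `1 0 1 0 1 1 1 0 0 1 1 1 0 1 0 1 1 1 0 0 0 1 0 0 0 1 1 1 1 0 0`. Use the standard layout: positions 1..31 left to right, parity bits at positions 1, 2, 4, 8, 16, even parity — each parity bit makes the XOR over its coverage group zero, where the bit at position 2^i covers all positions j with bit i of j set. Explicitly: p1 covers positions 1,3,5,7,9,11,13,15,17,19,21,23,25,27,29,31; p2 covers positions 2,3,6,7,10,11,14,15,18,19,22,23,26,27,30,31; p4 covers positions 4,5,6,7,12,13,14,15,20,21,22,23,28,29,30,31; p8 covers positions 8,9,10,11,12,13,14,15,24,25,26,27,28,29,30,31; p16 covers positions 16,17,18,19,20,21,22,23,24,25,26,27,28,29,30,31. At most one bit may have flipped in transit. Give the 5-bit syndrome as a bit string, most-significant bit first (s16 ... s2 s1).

00000

s1: b1⊕b3⊕b5⊕b7⊕b9⊕b11⊕b13⊕b15⊕b17⊕b19⊕b21⊕b23⊕b25⊕b27⊕b29⊕b31 = 1⊕1⊕1⊕1⊕0⊕1⊕0⊕0⊕1⊕0⊕0⊕0⊕0⊕1⊕1⊕0 = 0
s2: b2⊕b3⊕b6⊕b7⊕b10⊕b11⊕b14⊕b15⊕b18⊕b19⊕b22⊕b23⊕b26⊕b27⊕b30⊕b31 = 0⊕1⊕1⊕1⊕1⊕1⊕1⊕0⊕1⊕0⊕1⊕0⊕1⊕1⊕0⊕0 = 0
s4: b4⊕b5⊕b6⊕b7⊕b12⊕b13⊕b14⊕b15⊕b20⊕b21⊕b22⊕b23⊕b28⊕b29⊕b30⊕b31 = 0⊕1⊕1⊕1⊕1⊕0⊕1⊕0⊕0⊕0⊕1⊕0⊕1⊕1⊕0⊕0 = 0
s8: b8⊕b9⊕b10⊕b11⊕b12⊕b13⊕b14⊕b15⊕b24⊕b25⊕b26⊕b27⊕b28⊕b29⊕b30⊕b31 = 0⊕0⊕1⊕1⊕1⊕0⊕1⊕0⊕0⊕0⊕1⊕1⊕1⊕1⊕0⊕0 = 0
s16: b16⊕b17⊕b18⊕b19⊕b20⊕b21⊕b22⊕b23⊕b24⊕b25⊕b26⊕b27⊕b28⊕b29⊕b30⊕b31 = 1⊕1⊕1⊕0⊕0⊕0⊕1⊕0⊕0⊕0⊕1⊕1⊕1⊕1⊕0⊕0 = 0
Syndrome (s16...s1) = 00000 → position 0 (no error).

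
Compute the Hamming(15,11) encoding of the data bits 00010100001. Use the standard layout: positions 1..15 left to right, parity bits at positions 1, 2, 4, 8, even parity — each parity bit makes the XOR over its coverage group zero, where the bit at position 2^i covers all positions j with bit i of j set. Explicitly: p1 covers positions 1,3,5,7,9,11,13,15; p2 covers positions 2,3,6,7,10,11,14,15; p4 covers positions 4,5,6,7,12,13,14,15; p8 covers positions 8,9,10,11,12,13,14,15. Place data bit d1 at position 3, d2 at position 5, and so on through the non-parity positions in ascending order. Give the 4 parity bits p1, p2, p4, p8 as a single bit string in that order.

Place data bits at non-power-of-two positions: b3=0, b5=0, b6=0, b7=1, b9=0, b10=1, b11=0, b12=0, b13=0, b14=0, b15=1.
p1 = XOR of data positions {3,5,7,9,11,13,15} = 0⊕0⊕1⊕0⊕0⊕0⊕1 = 0
p2 = XOR of data positions {3,6,7,10,11,14,15} = 0⊕0⊕1⊕1⊕0⊕0⊕1 = 1
p4 = XOR of data positions {5,6,7,12,13,14,15} = 0⊕0⊕1⊕0⊕0⊕0⊕1 = 0
p8 = XOR of data positions {9,10,11,12,13,14,15} = 0⊕1⊕0⊕0⊕0⊕0⊕1 = 0
Parity bits p1,p2,p4,p8 = 0100

0100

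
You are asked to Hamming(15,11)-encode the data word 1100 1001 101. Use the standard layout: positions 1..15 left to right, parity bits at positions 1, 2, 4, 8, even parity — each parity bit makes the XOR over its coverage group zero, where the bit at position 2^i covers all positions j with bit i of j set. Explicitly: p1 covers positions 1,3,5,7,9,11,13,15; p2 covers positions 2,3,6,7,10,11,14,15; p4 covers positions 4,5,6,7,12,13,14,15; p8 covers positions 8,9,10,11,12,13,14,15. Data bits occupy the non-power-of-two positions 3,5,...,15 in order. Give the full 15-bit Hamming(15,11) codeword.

101010001001101

Place data bits at non-power-of-two positions: b3=1, b5=1, b6=0, b7=0, b9=1, b10=0, b11=0, b12=1, b13=1, b14=0, b15=1.
p1 = XOR of data positions {3,5,7,9,11,13,15} = 1⊕1⊕0⊕1⊕0⊕1⊕1 = 1
p2 = XOR of data positions {3,6,7,10,11,14,15} = 1⊕0⊕0⊕0⊕0⊕0⊕1 = 0
p4 = XOR of data positions {5,6,7,12,13,14,15} = 1⊕0⊕0⊕1⊕1⊕0⊕1 = 0
p8 = XOR of data positions {9,10,11,12,13,14,15} = 1⊕0⊕0⊕1⊕1⊕0⊕1 = 0
Codeword b1..b15 = 101010001001101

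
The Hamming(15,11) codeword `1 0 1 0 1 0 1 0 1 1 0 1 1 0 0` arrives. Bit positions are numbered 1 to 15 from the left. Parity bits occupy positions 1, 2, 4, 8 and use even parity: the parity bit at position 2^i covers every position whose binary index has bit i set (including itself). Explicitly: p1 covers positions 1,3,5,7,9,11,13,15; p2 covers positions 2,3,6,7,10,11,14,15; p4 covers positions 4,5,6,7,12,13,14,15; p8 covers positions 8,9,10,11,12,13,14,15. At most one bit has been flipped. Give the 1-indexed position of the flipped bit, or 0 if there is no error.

2

s1: b1⊕b3⊕b5⊕b7⊕b9⊕b11⊕b13⊕b15 = 1⊕1⊕1⊕1⊕1⊕0⊕1⊕0 = 0
s2: b2⊕b3⊕b6⊕b7⊕b10⊕b11⊕b14⊕b15 = 0⊕1⊕0⊕1⊕1⊕0⊕0⊕0 = 1
s4: b4⊕b5⊕b6⊕b7⊕b12⊕b13⊕b14⊕b15 = 0⊕1⊕0⊕1⊕1⊕1⊕0⊕0 = 0
s8: b8⊕b9⊕b10⊕b11⊕b12⊕b13⊕b14⊕b15 = 0⊕1⊕1⊕0⊕1⊕1⊕0⊕0 = 0
Syndrome (s8...s1) = 0010 → position 2.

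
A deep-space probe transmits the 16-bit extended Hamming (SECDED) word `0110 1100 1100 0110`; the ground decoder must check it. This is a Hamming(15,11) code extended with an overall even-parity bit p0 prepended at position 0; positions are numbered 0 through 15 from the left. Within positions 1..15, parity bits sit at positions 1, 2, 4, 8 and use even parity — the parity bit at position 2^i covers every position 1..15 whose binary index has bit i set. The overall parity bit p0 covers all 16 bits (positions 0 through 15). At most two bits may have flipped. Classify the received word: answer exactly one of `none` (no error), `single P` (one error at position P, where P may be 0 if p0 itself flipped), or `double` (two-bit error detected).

none

s1: b1⊕b3⊕b5⊕b7⊕b9⊕b11⊕b13⊕b15 = 1⊕0⊕1⊕0⊕1⊕0⊕1⊕0 = 0
s2: b2⊕b3⊕b6⊕b7⊕b10⊕b11⊕b14⊕b15 = 1⊕0⊕0⊕0⊕0⊕0⊕1⊕0 = 0
s4: b4⊕b5⊕b6⊕b7⊕b12⊕b13⊕b14⊕b15 = 1⊕1⊕0⊕0⊕0⊕1⊕1⊕0 = 0
s8: b8⊕b9⊕b10⊕b11⊕b12⊕b13⊕b14⊕b15 = 1⊕1⊕0⊕0⊕0⊕1⊕1⊕0 = 0
Syndrome (s8...s1) = 0000 → position 0 (no error).
Overall parity (XOR of all 16 bits, including p0): 0⊕1⊕1⊕0⊕1⊕1⊕0⊕0⊕1⊕1⊕0⊕0⊕0⊕1⊕1⊕0 = 0
Overall=0, syndrome position=0 → no error.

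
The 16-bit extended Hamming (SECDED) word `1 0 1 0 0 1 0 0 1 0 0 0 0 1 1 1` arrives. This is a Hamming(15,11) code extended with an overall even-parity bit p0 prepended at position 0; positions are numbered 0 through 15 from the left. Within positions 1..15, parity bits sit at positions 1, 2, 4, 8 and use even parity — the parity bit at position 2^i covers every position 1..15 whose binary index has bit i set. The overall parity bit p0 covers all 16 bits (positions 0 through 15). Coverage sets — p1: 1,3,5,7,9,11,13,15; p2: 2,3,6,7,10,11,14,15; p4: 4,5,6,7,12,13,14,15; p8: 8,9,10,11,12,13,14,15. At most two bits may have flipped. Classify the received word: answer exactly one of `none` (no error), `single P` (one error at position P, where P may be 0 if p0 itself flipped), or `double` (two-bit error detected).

single 3

s1: b1⊕b3⊕b5⊕b7⊕b9⊕b11⊕b13⊕b15 = 0⊕0⊕1⊕0⊕0⊕0⊕1⊕1 = 1
s2: b2⊕b3⊕b6⊕b7⊕b10⊕b11⊕b14⊕b15 = 1⊕0⊕0⊕0⊕0⊕0⊕1⊕1 = 1
s4: b4⊕b5⊕b6⊕b7⊕b12⊕b13⊕b14⊕b15 = 0⊕1⊕0⊕0⊕0⊕1⊕1⊕1 = 0
s8: b8⊕b9⊕b10⊕b11⊕b12⊕b13⊕b14⊕b15 = 1⊕0⊕0⊕0⊕0⊕1⊕1⊕1 = 0
Syndrome (s8...s1) = 0011 → position 3.
Overall parity (XOR of all 16 bits, including p0): 1⊕0⊕1⊕0⊕0⊕1⊕0⊕0⊕1⊕0⊕0⊕0⊕0⊕1⊕1⊕1 = 1
Overall=1, syndrome position=3 → single-bit error at position 3.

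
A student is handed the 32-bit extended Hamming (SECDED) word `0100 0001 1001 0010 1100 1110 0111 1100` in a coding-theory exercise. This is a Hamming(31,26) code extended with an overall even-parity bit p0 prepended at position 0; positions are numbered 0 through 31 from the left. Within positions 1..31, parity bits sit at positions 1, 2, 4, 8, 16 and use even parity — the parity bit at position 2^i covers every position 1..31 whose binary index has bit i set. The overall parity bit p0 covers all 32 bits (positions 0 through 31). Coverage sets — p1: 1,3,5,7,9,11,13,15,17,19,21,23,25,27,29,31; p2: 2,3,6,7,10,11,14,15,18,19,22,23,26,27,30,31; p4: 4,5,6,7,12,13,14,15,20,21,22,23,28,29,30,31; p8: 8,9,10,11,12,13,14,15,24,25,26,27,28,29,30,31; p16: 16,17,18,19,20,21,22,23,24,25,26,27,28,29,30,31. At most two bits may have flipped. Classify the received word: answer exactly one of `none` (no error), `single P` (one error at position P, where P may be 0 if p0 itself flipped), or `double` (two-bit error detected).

single 4

s1: b1⊕b3⊕b5⊕b7⊕b9⊕b11⊕b13⊕b15⊕b17⊕b19⊕b21⊕b23⊕b25⊕b27⊕b29⊕b31 = 1⊕0⊕0⊕1⊕0⊕1⊕0⊕0⊕1⊕0⊕1⊕0⊕1⊕1⊕1⊕0 = 0
s2: b2⊕b3⊕b6⊕b7⊕b10⊕b11⊕b14⊕b15⊕b18⊕b19⊕b22⊕b23⊕b26⊕b27⊕b30⊕b31 = 0⊕0⊕0⊕1⊕0⊕1⊕1⊕0⊕0⊕0⊕1⊕0⊕1⊕1⊕0⊕0 = 0
s4: b4⊕b5⊕b6⊕b7⊕b12⊕b13⊕b14⊕b15⊕b20⊕b21⊕b22⊕b23⊕b28⊕b29⊕b30⊕b31 = 0⊕0⊕0⊕1⊕0⊕0⊕1⊕0⊕1⊕1⊕1⊕0⊕1⊕1⊕0⊕0 = 1
s8: b8⊕b9⊕b10⊕b11⊕b12⊕b13⊕b14⊕b15⊕b24⊕b25⊕b26⊕b27⊕b28⊕b29⊕b30⊕b31 = 1⊕0⊕0⊕1⊕0⊕0⊕1⊕0⊕0⊕1⊕1⊕1⊕1⊕1⊕0⊕0 = 0
s16: b16⊕b17⊕b18⊕b19⊕b20⊕b21⊕b22⊕b23⊕b24⊕b25⊕b26⊕b27⊕b28⊕b29⊕b30⊕b31 = 1⊕1⊕0⊕0⊕1⊕1⊕1⊕0⊕0⊕1⊕1⊕1⊕1⊕1⊕0⊕0 = 0
Syndrome (s16...s1) = 00100 → position 4.
Overall parity (XOR of all 32 bits, including p0): 0⊕1⊕0⊕0⊕0⊕0⊕0⊕1⊕1⊕0⊕0⊕1⊕0⊕0⊕1⊕0⊕1⊕1⊕0⊕0⊕1⊕1⊕1⊕0⊕0⊕1⊕1⊕1⊕1⊕1⊕0⊕0 = 1
Overall=1, syndrome position=4 → single-bit error at position 4.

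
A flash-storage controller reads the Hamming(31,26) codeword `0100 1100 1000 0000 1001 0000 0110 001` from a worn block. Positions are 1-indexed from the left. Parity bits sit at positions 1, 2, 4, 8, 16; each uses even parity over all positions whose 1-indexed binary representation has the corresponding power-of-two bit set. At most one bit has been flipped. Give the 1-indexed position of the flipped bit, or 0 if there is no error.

19

s1: b1⊕b3⊕b5⊕b7⊕b9⊕b11⊕b13⊕b15⊕b17⊕b19⊕b21⊕b23⊕b25⊕b27⊕b29⊕b31 = 0⊕0⊕1⊕0⊕1⊕0⊕0⊕0⊕1⊕0⊕0⊕0⊕0⊕1⊕0⊕1 = 1
s2: b2⊕b3⊕b6⊕b7⊕b10⊕b11⊕b14⊕b15⊕b18⊕b19⊕b22⊕b23⊕b26⊕b27⊕b30⊕b31 = 1⊕0⊕1⊕0⊕0⊕0⊕0⊕0⊕0⊕0⊕0⊕0⊕1⊕1⊕0⊕1 = 1
s4: b4⊕b5⊕b6⊕b7⊕b12⊕b13⊕b14⊕b15⊕b20⊕b21⊕b22⊕b23⊕b28⊕b29⊕b30⊕b31 = 0⊕1⊕1⊕0⊕0⊕0⊕0⊕0⊕1⊕0⊕0⊕0⊕0⊕0⊕0⊕1 = 0
s8: b8⊕b9⊕b10⊕b11⊕b12⊕b13⊕b14⊕b15⊕b24⊕b25⊕b26⊕b27⊕b28⊕b29⊕b30⊕b31 = 0⊕1⊕0⊕0⊕0⊕0⊕0⊕0⊕0⊕0⊕1⊕1⊕0⊕0⊕0⊕1 = 0
s16: b16⊕b17⊕b18⊕b19⊕b20⊕b21⊕b22⊕b23⊕b24⊕b25⊕b26⊕b27⊕b28⊕b29⊕b30⊕b31 = 0⊕1⊕0⊕0⊕1⊕0⊕0⊕0⊕0⊕0⊕1⊕1⊕0⊕0⊕0⊕1 = 1
Syndrome (s16...s1) = 10011 → position 19.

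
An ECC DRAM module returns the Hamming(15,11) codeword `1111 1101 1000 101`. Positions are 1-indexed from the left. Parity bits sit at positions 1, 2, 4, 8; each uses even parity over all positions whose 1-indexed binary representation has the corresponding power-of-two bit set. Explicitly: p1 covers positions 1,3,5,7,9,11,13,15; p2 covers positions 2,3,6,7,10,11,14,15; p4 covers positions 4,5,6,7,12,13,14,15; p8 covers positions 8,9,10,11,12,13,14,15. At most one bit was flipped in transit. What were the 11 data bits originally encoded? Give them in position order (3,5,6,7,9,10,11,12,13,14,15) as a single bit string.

11101000101

s1: b1⊕b3⊕b5⊕b7⊕b9⊕b11⊕b13⊕b15 = 1⊕1⊕1⊕0⊕1⊕0⊕1⊕1 = 0
s2: b2⊕b3⊕b6⊕b7⊕b10⊕b11⊕b14⊕b15 = 1⊕1⊕1⊕0⊕0⊕0⊕0⊕1 = 0
s4: b4⊕b5⊕b6⊕b7⊕b12⊕b13⊕b14⊕b15 = 1⊕1⊕1⊕0⊕0⊕1⊕0⊕1 = 1
s8: b8⊕b9⊕b10⊕b11⊕b12⊕b13⊕b14⊕b15 = 1⊕1⊕0⊕0⊕0⊕1⊕0⊕1 = 0
Syndrome (s8...s1) = 0100 → position 4.
Flip bit 4: corrected codeword = 111011011000101
Data bits at positions 3,5,6,7,9,10,11,12,13,14,15: 11101000101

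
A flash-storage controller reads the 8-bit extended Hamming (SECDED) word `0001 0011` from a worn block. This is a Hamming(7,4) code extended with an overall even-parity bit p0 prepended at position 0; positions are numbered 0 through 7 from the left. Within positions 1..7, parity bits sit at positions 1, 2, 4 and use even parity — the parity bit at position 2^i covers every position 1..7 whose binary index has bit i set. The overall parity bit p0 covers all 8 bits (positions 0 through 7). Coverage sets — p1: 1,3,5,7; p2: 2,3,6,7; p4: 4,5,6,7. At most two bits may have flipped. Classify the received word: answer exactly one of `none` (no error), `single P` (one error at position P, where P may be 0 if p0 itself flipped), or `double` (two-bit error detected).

single 2

s1: b1⊕b3⊕b5⊕b7 = 0⊕1⊕0⊕1 = 0
s2: b2⊕b3⊕b6⊕b7 = 0⊕1⊕1⊕1 = 1
s4: b4⊕b5⊕b6⊕b7 = 0⊕0⊕1⊕1 = 0
Syndrome (s4...s1) = 010 → position 2.
Overall parity (XOR of all 8 bits, including p0): 0⊕0⊕0⊕1⊕0⊕0⊕1⊕1 = 1
Overall=1, syndrome position=2 → single-bit error at position 2.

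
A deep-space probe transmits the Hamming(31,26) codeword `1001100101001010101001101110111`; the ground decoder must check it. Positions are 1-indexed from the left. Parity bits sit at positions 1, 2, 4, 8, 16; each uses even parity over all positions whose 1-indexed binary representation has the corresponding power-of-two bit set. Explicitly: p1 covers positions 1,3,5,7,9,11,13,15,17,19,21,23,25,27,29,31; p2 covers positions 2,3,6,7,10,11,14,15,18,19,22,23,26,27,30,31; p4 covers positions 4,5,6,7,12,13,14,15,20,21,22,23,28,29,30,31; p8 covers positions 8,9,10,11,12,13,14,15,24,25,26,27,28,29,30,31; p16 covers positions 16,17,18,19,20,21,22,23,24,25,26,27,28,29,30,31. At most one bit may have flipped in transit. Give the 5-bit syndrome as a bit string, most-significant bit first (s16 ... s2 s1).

00111

s1: b1⊕b3⊕b5⊕b7⊕b9⊕b11⊕b13⊕b15⊕b17⊕b19⊕b21⊕b23⊕b25⊕b27⊕b29⊕b31 = 1⊕0⊕1⊕0⊕0⊕0⊕1⊕1⊕1⊕1⊕0⊕1⊕1⊕1⊕1⊕1 = 1
s2: b2⊕b3⊕b6⊕b7⊕b10⊕b11⊕b14⊕b15⊕b18⊕b19⊕b22⊕b23⊕b26⊕b27⊕b30⊕b31 = 0⊕0⊕0⊕0⊕1⊕0⊕0⊕1⊕0⊕1⊕1⊕1⊕1⊕1⊕1⊕1 = 1
s4: b4⊕b5⊕b6⊕b7⊕b12⊕b13⊕b14⊕b15⊕b20⊕b21⊕b22⊕b23⊕b28⊕b29⊕b30⊕b31 = 1⊕1⊕0⊕0⊕0⊕1⊕0⊕1⊕0⊕0⊕1⊕1⊕0⊕1⊕1⊕1 = 1
s8: b8⊕b9⊕b10⊕b11⊕b12⊕b13⊕b14⊕b15⊕b24⊕b25⊕b26⊕b27⊕b28⊕b29⊕b30⊕b31 = 1⊕0⊕1⊕0⊕0⊕1⊕0⊕1⊕0⊕1⊕1⊕1⊕0⊕1⊕1⊕1 = 0
s16: b16⊕b17⊕b18⊕b19⊕b20⊕b21⊕b22⊕b23⊕b24⊕b25⊕b26⊕b27⊕b28⊕b29⊕b30⊕b31 = 0⊕1⊕0⊕1⊕0⊕0⊕1⊕1⊕0⊕1⊕1⊕1⊕0⊕1⊕1⊕1 = 0
Syndrome (s16...s1) = 00111 → position 7.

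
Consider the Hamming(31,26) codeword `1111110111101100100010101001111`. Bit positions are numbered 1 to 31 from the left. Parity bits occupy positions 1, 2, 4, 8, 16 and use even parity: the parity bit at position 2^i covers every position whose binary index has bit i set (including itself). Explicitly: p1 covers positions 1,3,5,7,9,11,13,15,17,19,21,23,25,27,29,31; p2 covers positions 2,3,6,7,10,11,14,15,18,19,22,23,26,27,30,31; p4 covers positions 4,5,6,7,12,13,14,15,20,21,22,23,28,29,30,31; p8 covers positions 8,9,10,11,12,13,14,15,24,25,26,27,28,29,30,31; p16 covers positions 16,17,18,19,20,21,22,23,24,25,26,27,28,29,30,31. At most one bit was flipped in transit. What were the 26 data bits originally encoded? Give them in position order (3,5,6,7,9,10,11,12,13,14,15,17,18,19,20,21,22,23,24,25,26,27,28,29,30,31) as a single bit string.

s1: b1⊕b3⊕b5⊕b7⊕b9⊕b11⊕b13⊕b15⊕b17⊕b19⊕b21⊕b23⊕b25⊕b27⊕b29⊕b31 = 1⊕1⊕1⊕0⊕1⊕1⊕1⊕0⊕1⊕0⊕1⊕1⊕1⊕0⊕1⊕1 = 0
s2: b2⊕b3⊕b6⊕b7⊕b10⊕b11⊕b14⊕b15⊕b18⊕b19⊕b22⊕b23⊕b26⊕b27⊕b30⊕b31 = 1⊕1⊕1⊕0⊕1⊕1⊕1⊕0⊕0⊕0⊕0⊕1⊕0⊕0⊕1⊕1 = 1
s4: b4⊕b5⊕b6⊕b7⊕b12⊕b13⊕b14⊕b15⊕b20⊕b21⊕b22⊕b23⊕b28⊕b29⊕b30⊕b31 = 1⊕1⊕1⊕0⊕0⊕1⊕1⊕0⊕0⊕1⊕0⊕1⊕1⊕1⊕1⊕1 = 1
s8: b8⊕b9⊕b10⊕b11⊕b12⊕b13⊕b14⊕b15⊕b24⊕b25⊕b26⊕b27⊕b28⊕b29⊕b30⊕b31 = 1⊕1⊕1⊕1⊕0⊕1⊕1⊕0⊕0⊕1⊕0⊕0⊕1⊕1⊕1⊕1 = 1
s16: b16⊕b17⊕b18⊕b19⊕b20⊕b21⊕b22⊕b23⊕b24⊕b25⊕b26⊕b27⊕b28⊕b29⊕b30⊕b31 = 0⊕1⊕0⊕0⊕0⊕1⊕0⊕1⊕0⊕1⊕0⊕0⊕1⊕1⊕1⊕1 = 0
Syndrome (s16...s1) = 01110 → position 14.
Flip bit 14: corrected codeword = 1111110111101000100010101001111
Data bits at positions 3,5,6,7,9,10,11,12,13,14,15,17,18,19,20,21,22,23,24,25,26,27,28,29,30,31: 11101110100100010101001111

11101110100100010101001111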